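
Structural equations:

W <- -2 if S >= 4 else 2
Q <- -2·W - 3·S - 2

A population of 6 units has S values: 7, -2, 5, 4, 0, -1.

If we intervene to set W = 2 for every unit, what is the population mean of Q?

The intervention sets W=2 in all 6 units regardless of S. Recomputing Q per unit gives -27, 0, -21, -18, -6, -3; average -12.5.

-12.5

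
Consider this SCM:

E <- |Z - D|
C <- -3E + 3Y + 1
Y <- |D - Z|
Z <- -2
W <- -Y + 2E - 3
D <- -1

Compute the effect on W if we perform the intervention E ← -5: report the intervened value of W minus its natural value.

do(E=-5) replaces the equation E <- |Z - D| with the constant E = -5.
Y = |D - Z|  [with D=-1, Z=-2]  = 1
W = -Y + 2E - 3  [with Y=1, E=-5]  = -14
Without intervention: E = |Z - D|  [with Z=-2, D=-1]  = 1; Y = |D - Z|  [with D=-1, Z=-2]  = 1; W = -Y + 2E - 3  [with Y=1, E=1]  = -2.
Change = -14 − (-2) = -12.

-12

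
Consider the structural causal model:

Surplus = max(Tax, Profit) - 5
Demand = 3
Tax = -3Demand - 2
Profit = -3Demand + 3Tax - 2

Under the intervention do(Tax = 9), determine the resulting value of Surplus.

Under do(Tax=9), the mechanism Tax = -3Demand - 2 is discarded; Tax is fixed at 9.
Profit = -3Demand + 3Tax - 2  [with Demand=3, Tax=9]  = 16
Surplus = max(Tax, Profit) - 5  [with Tax=9, Profit=16]  = 11

11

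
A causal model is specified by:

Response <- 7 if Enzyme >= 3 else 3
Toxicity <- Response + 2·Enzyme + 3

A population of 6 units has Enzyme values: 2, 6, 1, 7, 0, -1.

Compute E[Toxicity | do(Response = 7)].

15

Every unit gets Response=7 under the intervention. Toxicity values become 14, 22, 12, 24, 10, 8; E[Toxicity|do(Response=7)] = 15.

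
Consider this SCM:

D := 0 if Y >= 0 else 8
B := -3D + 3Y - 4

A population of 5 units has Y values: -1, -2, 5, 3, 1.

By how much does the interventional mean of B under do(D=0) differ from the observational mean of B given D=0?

-5.4

Every unit gets D=0 under the intervention. B values become -7, -10, 11, 5, -1; E[B|do(D=0)] = -0.4.
Conditioning on D=0 selects the 3 unit(s) with Y ∈ {5, 3, 1}. Their B values: 11, 5, -1. Mean = 5.
Difference = -0.4 − 5 = -5.4.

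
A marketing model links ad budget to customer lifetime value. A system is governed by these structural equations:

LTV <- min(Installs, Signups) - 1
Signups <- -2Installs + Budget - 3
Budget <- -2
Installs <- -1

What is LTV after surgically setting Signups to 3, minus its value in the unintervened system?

2

The intervention breaks the incoming arrows to Signups: Signups <- -2Installs + Budget - 3 no longer applies, and Signups = 3.
LTV = min(Installs, Signups) - 1  [with Installs=-1, Signups=3]  = -2
Without intervention: Signups = -2Installs + Budget - 3  [with Installs=-1, Budget=-2]  = -3; LTV = min(Installs, Signups) - 1  [with Installs=-1, Signups=-3]  = -4.
Change = -2 − (-4) = 2.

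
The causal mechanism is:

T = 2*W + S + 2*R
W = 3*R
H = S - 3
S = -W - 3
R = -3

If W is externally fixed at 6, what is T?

-3

Under do(W=6), the mechanism W = 3*R is discarded; W is fixed at 6.
S = -W - 3  [with W=6]  = -9
T = 2*W + S + 2*R  [with W=6, S=-9, R=-3]  = -3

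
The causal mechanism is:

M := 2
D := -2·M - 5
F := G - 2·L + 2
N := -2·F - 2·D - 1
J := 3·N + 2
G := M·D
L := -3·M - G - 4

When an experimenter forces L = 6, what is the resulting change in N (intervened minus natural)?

-8

Under do(L=6), the mechanism L := -3·M - G - 4 is discarded; L is fixed at 6.
D = -2·M - 5  [with M=2]  = -9
G = M·D  [with M=2, D=-9]  = -18
F = G - 2·L + 2  [with G=-18, L=6]  = -28
N = -2·F - 2·D - 1  [with F=-28, D=-9]  = 73
Without intervention: D = -2·M - 5  [with M=2]  = -9; G = M·D  [with M=2, D=-9]  = -18; L = -3·M - G - 4  [with M=2, G=-18]  = 8; F = G - 2·L + 2  [with G=-18, L=8]  = -32; N = -2·F - 2·D - 1  [with F=-32, D=-9]  = 81.
Change = 73 − 81 = -8.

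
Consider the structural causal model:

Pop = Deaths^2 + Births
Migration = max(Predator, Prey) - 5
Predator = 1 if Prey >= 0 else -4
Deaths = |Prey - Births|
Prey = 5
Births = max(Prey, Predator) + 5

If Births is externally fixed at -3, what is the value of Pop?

The intervention breaks the incoming arrows to Births: Births = max(Prey, Predator) + 5 no longer applies, and Births = -3.
Deaths = |Prey - Births|  [with Prey=5, Births=-3]  = 8
Pop = Deaths^2 + Births  [with Deaths=8, Births=-3]  = 61

61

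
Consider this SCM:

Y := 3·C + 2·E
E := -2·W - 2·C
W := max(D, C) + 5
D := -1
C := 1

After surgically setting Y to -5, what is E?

-14

The intervention breaks the incoming arrows to Y: Y := 3·C + 2·E no longer applies, and Y = -5.
Since E is not a descendant of the intervened variable, it is unaffected.
W = max(D, C) + 5  [with D=-1, C=1]  = 6
E = -2·W - 2·C  [with W=6, C=1]  = -14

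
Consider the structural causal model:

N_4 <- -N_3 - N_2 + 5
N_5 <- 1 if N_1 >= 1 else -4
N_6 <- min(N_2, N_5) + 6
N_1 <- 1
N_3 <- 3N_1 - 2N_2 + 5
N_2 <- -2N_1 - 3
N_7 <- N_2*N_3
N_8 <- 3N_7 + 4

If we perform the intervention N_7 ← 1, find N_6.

1

Intervening sets N_7 = 1 and removes its equation (N_7 <- N_2*N_3).
Since N_6 is not a descendant of the intervened variable, it is unaffected.
N_2 = -2N_1 - 3  [with N_1=1]  = -5
N_5 = 1 if N_1 >= 1 else -4  [with N_1=1]  = 1
N_6 = min(N_2, N_5) + 6  [with N_2=-5, N_5=1]  = 1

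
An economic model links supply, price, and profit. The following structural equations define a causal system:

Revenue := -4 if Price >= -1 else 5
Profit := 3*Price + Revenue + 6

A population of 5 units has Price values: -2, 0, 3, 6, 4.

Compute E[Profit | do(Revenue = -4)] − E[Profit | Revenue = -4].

-3.15

Under do(Revenue=-4), Revenue's equation is replaced by Revenue=-4 for every unit. Per-unit Profit: -4, 2, 11, 20, 14. Mean = 8.6.
E[Profit|Revenue=-4] averages over only the 4 units with Revenue=-4 (Price = 0, 3, 6, 4): Profit = 2, 11, 20, 14, mean 11.75.
Difference = 8.6 − 11.75 = -3.15.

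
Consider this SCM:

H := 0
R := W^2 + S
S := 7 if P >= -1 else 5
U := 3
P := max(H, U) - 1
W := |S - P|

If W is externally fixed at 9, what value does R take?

88

The intervention breaks the incoming arrows to W: W := |S - P| no longer applies, and W = 9.
P = max(H, U) - 1  [with H=0, U=3]  = 2
S = 7 if P >= -1 else 5  [with P=2]  = 7
R = W^2 + S  [with W=9, S=7]  = 88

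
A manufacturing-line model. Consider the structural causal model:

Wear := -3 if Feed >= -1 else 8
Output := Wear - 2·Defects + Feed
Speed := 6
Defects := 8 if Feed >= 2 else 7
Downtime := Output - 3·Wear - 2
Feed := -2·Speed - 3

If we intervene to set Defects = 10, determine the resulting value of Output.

Intervening sets Defects = 10 and removes its equation (Defects := 8 if Feed >= 2 else 7).
Feed = -2·Speed - 3  [with Speed=6]  = -15
Wear = -3 if Feed >= -1 else 8  [with Feed=-15]  = 8
Output = Wear - 2·Defects + Feed  [with Wear=8, Defects=10, Feed=-15]  = -27

-27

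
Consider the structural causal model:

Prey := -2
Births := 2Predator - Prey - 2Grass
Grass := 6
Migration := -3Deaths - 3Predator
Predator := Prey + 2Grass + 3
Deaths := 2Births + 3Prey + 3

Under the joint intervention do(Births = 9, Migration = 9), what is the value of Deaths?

15

Setting Births = 9, Migration = 9 by intervention discards those variables' equations.
Deaths = 2Births + 3Prey + 3  [with Births=9, Prey=-2]  = 15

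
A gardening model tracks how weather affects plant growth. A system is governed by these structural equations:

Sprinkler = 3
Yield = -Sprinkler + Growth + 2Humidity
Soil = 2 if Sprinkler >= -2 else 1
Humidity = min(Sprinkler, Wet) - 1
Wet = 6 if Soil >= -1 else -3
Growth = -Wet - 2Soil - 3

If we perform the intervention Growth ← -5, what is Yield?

-4

Under do(Growth=-5), the mechanism Growth = -Wet - 2Soil - 3 is discarded; Growth is fixed at -5.
Soil = 2 if Sprinkler >= -2 else 1  [with Sprinkler=3]  = 2
Wet = 6 if Soil >= -1 else -3  [with Soil=2]  = 6
Humidity = min(Sprinkler, Wet) - 1  [with Sprinkler=3, Wet=6]  = 2
Yield = -Sprinkler + Growth + 2Humidity  [with Sprinkler=3, Growth=-5, Humidity=2]  = -4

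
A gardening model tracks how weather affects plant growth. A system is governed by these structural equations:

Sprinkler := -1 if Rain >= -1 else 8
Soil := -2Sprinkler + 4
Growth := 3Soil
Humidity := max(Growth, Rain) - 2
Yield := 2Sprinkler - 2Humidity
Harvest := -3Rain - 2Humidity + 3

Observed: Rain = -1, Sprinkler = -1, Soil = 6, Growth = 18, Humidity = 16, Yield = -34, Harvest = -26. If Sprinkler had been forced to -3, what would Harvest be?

-50

Under do(Sprinkler=-3), the mechanism Sprinkler := -1 if Rain >= -1 else 8 is discarded; Sprinkler is fixed at -3.
Soil = -2Sprinkler + 4  [with Sprinkler=-3]  = 10
Growth = 3Soil  [with Soil=10]  = 30
Humidity = max(Growth, Rain) - 2  [with Growth=30, Rain=-1]  = 28
Harvest = -3Rain - 2Humidity + 3  [with Rain=-1, Humidity=28]  = -50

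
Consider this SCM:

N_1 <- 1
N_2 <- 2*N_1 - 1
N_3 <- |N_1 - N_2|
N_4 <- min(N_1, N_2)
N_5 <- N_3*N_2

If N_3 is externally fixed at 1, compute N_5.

do(N_3=1) replaces the equation N_3 <- |N_1 - N_2| with the constant N_3 = 1.
N_2 = 2*N_1 - 1  [with N_1=1]  = 1
N_5 = N_3*N_2  [with N_3=1, N_2=1]  = 1

1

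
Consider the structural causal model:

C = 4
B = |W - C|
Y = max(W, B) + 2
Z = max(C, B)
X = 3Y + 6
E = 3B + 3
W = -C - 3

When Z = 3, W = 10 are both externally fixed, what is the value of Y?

12

The joint intervention fixes Z = 3, W = 10, removing each variable's own equation.
B = |W - C|  [with W=10, C=4]  = 6
Y = max(W, B) + 2  [with W=10, B=6]  = 12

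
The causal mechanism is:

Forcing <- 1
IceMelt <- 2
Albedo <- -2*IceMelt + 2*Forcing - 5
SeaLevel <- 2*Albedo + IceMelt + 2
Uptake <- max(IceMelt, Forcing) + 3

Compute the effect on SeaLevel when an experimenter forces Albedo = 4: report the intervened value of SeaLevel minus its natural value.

22

The intervention breaks the incoming arrows to Albedo: Albedo <- -2*IceMelt + 2*Forcing - 5 no longer applies, and Albedo = 4.
SeaLevel = 2*Albedo + IceMelt + 2  [with Albedo=4, IceMelt=2]  = 12
Without intervention: Albedo = -2*IceMelt + 2*Forcing - 5  [with IceMelt=2, Forcing=1]  = -7; SeaLevel = 2*Albedo + IceMelt + 2  [with Albedo=-7, IceMelt=2]  = -10.
Change = 12 − (-10) = 22.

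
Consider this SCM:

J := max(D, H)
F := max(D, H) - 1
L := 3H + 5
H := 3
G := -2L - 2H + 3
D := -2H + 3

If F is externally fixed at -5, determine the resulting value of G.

Under do(F=-5), the mechanism F := max(D, H) - 1 is discarded; F is fixed at -5.
Since G is not a descendant of the intervened variable, it is unaffected.
L = 3H + 5  [with H=3]  = 14
G = -2L - 2H + 3  [with L=14, H=3]  = -31

-31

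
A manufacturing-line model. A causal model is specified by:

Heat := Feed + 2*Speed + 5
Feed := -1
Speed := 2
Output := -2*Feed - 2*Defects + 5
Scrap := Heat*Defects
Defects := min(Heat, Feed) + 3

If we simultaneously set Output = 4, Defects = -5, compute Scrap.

Setting Output = 4, Defects = -5 by intervention discards those variables' equations.
Heat = Feed + 2*Speed + 5  [with Feed=-1, Speed=2]  = 8
Scrap = Heat*Defects  [with Heat=8, Defects=-5]  = -40

-40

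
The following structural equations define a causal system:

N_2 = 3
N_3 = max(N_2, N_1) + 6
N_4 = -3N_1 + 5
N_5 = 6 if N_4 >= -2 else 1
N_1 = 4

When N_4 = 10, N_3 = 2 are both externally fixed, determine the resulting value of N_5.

The joint intervention fixes N_4 = 10, N_3 = 2, removing each variable's own equation.
N_5 = 6 if N_4 >= -2 else 1  [with N_4=10]  = 6

6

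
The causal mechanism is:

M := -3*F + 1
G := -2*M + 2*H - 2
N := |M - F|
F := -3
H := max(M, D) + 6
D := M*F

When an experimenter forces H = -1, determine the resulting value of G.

-24

The intervention breaks the incoming arrows to H: H := max(M, D) + 6 no longer applies, and H = -1.
M = -3*F + 1  [with F=-3]  = 10
G = -2*M + 2*H - 2  [with M=10, H=-1]  = -24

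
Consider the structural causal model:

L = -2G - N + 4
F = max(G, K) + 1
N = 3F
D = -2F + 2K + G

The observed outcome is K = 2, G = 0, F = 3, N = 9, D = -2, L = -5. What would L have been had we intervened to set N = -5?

9

Under do(N=-5), the mechanism N = 3F is discarded; N is fixed at -5.
L = -2G - N + 4  [with G=0, N=-5]  = 9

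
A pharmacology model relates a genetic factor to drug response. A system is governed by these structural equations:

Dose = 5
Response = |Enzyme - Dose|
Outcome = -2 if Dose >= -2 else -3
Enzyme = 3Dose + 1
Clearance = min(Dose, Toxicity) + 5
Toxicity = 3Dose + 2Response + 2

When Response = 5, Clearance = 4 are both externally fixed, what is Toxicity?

27

The joint intervention fixes Response = 5, Clearance = 4, removing each variable's own equation.
Toxicity = 3Dose + 2Response + 2  [with Dose=5, Response=5]  = 27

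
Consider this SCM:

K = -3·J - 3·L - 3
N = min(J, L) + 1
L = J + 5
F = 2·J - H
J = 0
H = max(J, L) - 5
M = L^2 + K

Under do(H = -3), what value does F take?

Intervening sets H = -3 and removes its equation (H = max(J, L) - 5).
F = 2·J - H  [with J=0, H=-3]  = 3

3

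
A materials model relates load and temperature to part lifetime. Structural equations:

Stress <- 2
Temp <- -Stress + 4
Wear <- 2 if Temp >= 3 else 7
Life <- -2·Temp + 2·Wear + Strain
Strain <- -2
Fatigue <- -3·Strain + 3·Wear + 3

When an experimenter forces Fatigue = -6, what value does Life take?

8

The intervention breaks the incoming arrows to Fatigue: Fatigue <- -3·Strain + 3·Wear + 3 no longer applies, and Fatigue = -6.
Since Life is not a descendant of the intervened variable, it is unaffected.
Temp = -Stress + 4  [with Stress=2]  = 2
Wear = 2 if Temp >= 3 else 7  [with Temp=2]  = 7
Life = -2·Temp + 2·Wear + Strain  [with Temp=2, Wear=7, Strain=-2]  = 8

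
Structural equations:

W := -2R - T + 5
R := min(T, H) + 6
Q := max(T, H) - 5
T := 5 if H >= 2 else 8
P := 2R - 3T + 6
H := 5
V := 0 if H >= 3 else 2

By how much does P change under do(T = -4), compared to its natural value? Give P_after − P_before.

9

do(T=-4) replaces the equation T := 5 if H >= 2 else 8 with the constant T = -4.
R = min(T, H) + 6  [with T=-4, H=5]  = 2
P = 2R - 3T + 6  [with R=2, T=-4]  = 22
Without intervention: T = 5 if H >= 2 else 8  [with H=5]  = 5; R = min(T, H) + 6  [with T=5, H=5]  = 11; P = 2R - 3T + 6  [with R=11, T=5]  = 13.
Change = 22 − 13 = 9.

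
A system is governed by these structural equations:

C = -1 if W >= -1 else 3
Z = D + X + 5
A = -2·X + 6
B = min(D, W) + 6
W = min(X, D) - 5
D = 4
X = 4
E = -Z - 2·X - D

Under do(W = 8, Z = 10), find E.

Under do(W = 8, Z = 10), each intervened variable's structural equation is replaced by its fixed value.
E = -Z - 2·X - D  [with Z=10, X=4, D=4]  = -22

-22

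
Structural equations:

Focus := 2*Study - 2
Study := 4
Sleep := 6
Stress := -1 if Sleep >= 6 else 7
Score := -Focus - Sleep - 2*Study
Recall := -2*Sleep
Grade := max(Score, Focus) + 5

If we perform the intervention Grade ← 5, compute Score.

-20

The intervention breaks the incoming arrows to Grade: Grade := max(Score, Focus) + 5 no longer applies, and Grade = 5.
Score is not downstream of the intervention, so its value is determined by the original equations.
Focus = 2*Study - 2  [with Study=4]  = 6
Score = -Focus - Sleep - 2*Study  [with Focus=6, Sleep=6, Study=4]  = -20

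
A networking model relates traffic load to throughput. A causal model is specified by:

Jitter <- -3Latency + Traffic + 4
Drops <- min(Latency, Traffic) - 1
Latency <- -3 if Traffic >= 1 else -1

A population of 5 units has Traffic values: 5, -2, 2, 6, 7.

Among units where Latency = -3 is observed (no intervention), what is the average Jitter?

Conditioning on Latency=-3 selects the 4 unit(s) with Traffic ∈ {5, 2, 6, 7}. Their Jitter values: 18, 15, 19, 20. Mean = 18.

18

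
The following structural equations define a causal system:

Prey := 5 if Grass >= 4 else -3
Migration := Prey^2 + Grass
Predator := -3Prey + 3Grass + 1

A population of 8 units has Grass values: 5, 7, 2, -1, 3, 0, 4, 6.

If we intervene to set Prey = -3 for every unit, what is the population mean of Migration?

Every unit gets Prey=-3 under the intervention. Migration values become 14, 16, 11, 8, 12, 9, 13, 15; E[Migration|do(Prey=-3)] = 12.25.

12.25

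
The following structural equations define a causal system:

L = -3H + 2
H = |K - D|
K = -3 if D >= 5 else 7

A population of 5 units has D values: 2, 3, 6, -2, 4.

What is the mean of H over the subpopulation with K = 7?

Observing K=7 restricts to units where K's equation naturally yields 7: D ∈ {2, 3, -2, 4}. In that subpopulation H = 5, 4, 9, 3, mean 5.25.

5.25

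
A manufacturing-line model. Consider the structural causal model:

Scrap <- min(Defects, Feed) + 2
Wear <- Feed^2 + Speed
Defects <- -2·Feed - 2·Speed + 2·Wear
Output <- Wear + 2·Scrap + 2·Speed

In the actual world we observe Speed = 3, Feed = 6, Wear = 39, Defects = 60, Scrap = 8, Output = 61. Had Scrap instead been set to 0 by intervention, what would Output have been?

The intervention breaks the incoming arrows to Scrap: Scrap <- min(Defects, Feed) + 2 no longer applies, and Scrap = 0.
Wear = Feed^2 + Speed  [with Feed=6, Speed=3]  = 39
Output = Wear + 2·Scrap + 2·Speed  [with Wear=39, Scrap=0, Speed=3]  = 45

45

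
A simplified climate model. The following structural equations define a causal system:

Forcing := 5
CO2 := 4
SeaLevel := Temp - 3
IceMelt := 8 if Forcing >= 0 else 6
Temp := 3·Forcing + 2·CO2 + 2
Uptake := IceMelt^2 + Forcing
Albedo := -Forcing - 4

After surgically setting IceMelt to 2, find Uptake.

9

The intervention breaks the incoming arrows to IceMelt: IceMelt := 8 if Forcing >= 0 else 6 no longer applies, and IceMelt = 2.
Uptake = IceMelt^2 + Forcing  [with IceMelt=2, Forcing=5]  = 9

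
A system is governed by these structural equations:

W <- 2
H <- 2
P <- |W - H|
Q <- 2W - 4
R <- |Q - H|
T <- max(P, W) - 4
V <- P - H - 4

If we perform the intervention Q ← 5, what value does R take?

Intervening sets Q = 5 and removes its equation (Q <- 2W - 4).
R = |Q - H|  [with Q=5, H=2]  = 3

3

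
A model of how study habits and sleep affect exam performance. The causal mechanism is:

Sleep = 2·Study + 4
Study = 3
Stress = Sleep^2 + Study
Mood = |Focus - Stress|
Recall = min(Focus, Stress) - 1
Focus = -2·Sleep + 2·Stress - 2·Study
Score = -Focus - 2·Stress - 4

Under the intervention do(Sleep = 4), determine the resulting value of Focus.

Under do(Sleep=4), the mechanism Sleep = 2·Study + 4 is discarded; Sleep is fixed at 4.
Stress = Sleep^2 + Study  [with Sleep=4, Study=3]  = 19
Focus = -2·Sleep + 2·Stress - 2·Study  [with Sleep=4, Stress=19, Study=3]  = 24

24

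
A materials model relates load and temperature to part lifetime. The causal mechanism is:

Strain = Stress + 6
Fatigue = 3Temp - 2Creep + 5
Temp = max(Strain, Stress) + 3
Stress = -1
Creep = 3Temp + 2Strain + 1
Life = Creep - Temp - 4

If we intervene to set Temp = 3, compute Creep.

20

The intervention breaks the incoming arrows to Temp: Temp = max(Strain, Stress) + 3 no longer applies, and Temp = 3.
Strain = Stress + 6  [with Stress=-1]  = 5
Creep = 3Temp + 2Strain + 1  [with Temp=3, Strain=5]  = 20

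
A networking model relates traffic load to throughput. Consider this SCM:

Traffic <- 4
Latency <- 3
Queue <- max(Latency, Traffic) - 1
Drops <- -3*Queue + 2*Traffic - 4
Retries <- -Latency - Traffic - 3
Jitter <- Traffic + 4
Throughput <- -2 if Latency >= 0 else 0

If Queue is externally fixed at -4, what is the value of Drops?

16

The intervention breaks the incoming arrows to Queue: Queue <- max(Latency, Traffic) - 1 no longer applies, and Queue = -4.
Drops = -3*Queue + 2*Traffic - 4  [with Queue=-4, Traffic=4]  = 16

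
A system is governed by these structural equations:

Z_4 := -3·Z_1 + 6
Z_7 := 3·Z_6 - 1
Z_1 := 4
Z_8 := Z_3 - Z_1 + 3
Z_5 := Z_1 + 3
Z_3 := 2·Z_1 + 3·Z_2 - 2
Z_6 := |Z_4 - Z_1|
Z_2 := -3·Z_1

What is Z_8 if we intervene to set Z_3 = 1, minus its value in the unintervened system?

31

The intervention breaks the incoming arrows to Z_3: Z_3 := 2·Z_1 + 3·Z_2 - 2 no longer applies, and Z_3 = 1.
Z_8 = Z_3 - Z_1 + 3  [with Z_3=1, Z_1=4]  = 0
Without intervention: Z_2 = -3·Z_1  [with Z_1=4]  = -12; Z_3 = 2·Z_1 + 3·Z_2 - 2  [with Z_1=4, Z_2=-12]  = -30; Z_8 = Z_3 - Z_1 + 3  [with Z_3=-30, Z_1=4]  = -31.
Change = 0 − (-31) = 31.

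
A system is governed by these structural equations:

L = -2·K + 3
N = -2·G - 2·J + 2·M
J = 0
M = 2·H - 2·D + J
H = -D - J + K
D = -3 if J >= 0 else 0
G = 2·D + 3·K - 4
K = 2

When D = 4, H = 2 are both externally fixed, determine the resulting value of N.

-28

The joint intervention fixes D = 4, H = 2, removing each variable's own equation.
G = 2·D + 3·K - 4  [with D=4, K=2]  = 10
M = 2·H - 2·D + J  [with H=2, D=4, J=0]  = -4
N = -2·G - 2·J + 2·M  [with G=10, J=0, M=-4]  = -28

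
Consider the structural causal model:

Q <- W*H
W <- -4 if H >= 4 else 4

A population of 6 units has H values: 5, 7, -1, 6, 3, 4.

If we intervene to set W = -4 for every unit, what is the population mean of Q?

Every unit gets W=-4 under the intervention. Q values become -20, -28, 4, -24, -12, -16; E[Q|do(W=-4)] = -16.

-16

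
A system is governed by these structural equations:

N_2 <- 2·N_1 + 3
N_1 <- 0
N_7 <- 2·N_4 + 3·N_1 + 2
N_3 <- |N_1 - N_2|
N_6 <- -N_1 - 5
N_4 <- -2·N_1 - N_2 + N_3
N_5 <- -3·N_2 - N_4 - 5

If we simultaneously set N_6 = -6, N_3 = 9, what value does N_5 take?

-20

Under do(N_6 = -6, N_3 = 9), each intervened variable's structural equation is replaced by its fixed value.
N_2 = 2·N_1 + 3  [with N_1=0]  = 3
N_4 = -2·N_1 - N_2 + N_3  [with N_1=0, N_2=3, N_3=9]  = 6
N_5 = -3·N_2 - N_4 - 5  [with N_2=3, N_4=6]  = -20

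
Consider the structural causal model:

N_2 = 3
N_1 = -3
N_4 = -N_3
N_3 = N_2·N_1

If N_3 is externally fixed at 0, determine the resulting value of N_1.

-3

Under do(N_3=0), the mechanism N_3 = N_2·N_1 is discarded; N_3 is fixed at 0.
N_1 is not downstream of the intervention, so its value is determined by the original equations.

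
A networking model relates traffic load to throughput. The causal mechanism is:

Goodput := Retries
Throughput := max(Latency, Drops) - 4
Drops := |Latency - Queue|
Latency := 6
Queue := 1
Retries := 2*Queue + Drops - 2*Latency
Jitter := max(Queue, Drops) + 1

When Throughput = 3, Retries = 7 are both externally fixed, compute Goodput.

Under do(Throughput = 3, Retries = 7), each intervened variable's structural equation is replaced by its fixed value.
Goodput = Retries  [with Retries=7]  = 7

7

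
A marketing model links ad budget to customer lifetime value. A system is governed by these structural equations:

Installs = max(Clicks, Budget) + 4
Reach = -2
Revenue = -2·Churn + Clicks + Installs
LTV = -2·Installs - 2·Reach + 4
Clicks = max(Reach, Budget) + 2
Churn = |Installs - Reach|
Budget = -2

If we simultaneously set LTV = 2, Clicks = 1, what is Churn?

7

Under do(LTV = 2, Clicks = 1), each intervened variable's structural equation is replaced by its fixed value.
Installs = max(Clicks, Budget) + 4  [with Clicks=1, Budget=-2]  = 5
Churn = |Installs - Reach|  [with Installs=5, Reach=-2]  = 7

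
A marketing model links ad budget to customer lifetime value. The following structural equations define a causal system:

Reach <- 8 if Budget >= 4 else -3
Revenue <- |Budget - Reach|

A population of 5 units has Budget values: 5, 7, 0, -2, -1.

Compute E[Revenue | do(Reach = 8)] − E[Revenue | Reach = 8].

4.2

The intervention sets Reach=8 in all 5 units regardless of Budget. Recomputing Revenue per unit gives 3, 1, 8, 10, 9; average 6.2.
E[Revenue|Reach=8] averages over only the 2 units with Reach=8 (Budget = 5, 7): Revenue = 3, 1, mean 2.
Difference = 6.2 − 2 = 4.2.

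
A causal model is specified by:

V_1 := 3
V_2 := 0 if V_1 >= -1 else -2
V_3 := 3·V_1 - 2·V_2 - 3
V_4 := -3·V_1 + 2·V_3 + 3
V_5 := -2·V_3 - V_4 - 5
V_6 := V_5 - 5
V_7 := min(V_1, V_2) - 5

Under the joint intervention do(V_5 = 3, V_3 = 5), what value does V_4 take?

4

Under do(V_5 = 3, V_3 = 5), each intervened variable's structural equation is replaced by its fixed value.
V_4 = -3·V_1 + 2·V_3 + 3  [with V_1=3, V_3=5]  = 4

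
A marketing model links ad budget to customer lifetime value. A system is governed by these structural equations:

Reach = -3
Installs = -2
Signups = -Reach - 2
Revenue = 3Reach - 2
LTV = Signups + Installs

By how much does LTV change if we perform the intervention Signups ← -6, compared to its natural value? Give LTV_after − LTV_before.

-7

do(Signups=-6) replaces the equation Signups = -Reach - 2 with the constant Signups = -6.
LTV = Signups + Installs  [with Signups=-6, Installs=-2]  = -8
Without intervention: Signups = -Reach - 2  [with Reach=-3]  = 1; LTV = Signups + Installs  [with Signups=1, Installs=-2]  = -1.
Change = -8 − (-1) = -7.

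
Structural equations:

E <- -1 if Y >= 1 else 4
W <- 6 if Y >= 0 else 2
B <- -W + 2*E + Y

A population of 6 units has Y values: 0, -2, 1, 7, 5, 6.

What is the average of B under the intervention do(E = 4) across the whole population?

Under do(E=4), E's equation is replaced by E=4 for every unit. Per-unit B: 2, 4, 3, 9, 7, 8. Mean = 5.5.

5.5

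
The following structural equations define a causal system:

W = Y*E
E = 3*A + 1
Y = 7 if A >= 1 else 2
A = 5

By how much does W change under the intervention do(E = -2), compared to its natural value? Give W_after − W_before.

-126

Under do(E=-2), the mechanism E = 3*A + 1 is discarded; E is fixed at -2.
Y = 7 if A >= 1 else 2  [with A=5]  = 7
W = Y*E  [with Y=7, E=-2]  = -14
Without intervention: E = 3*A + 1  [with A=5]  = 16; Y = 7 if A >= 1 else 2  [with A=5]  = 7; W = Y*E  [with Y=7, E=16]  = 112.
Change = -14 − 112 = -126.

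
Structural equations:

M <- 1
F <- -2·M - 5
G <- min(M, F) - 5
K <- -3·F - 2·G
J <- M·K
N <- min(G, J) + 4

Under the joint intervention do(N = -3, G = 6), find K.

Under do(N = -3, G = 6), each intervened variable's structural equation is replaced by its fixed value.
F = -2·M - 5  [with M=1]  = -7
K = -3·F - 2·G  [with F=-7, G=6]  = 9

9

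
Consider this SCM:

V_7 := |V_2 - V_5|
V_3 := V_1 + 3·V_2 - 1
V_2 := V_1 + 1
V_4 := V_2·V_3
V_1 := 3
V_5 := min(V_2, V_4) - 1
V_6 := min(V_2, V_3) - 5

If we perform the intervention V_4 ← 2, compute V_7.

3

The intervention breaks the incoming arrows to V_4: V_4 := V_2·V_3 no longer applies, and V_4 = 2.
V_2 = V_1 + 1  [with V_1=3]  = 4
V_5 = min(V_2, V_4) - 1  [with V_2=4, V_4=2]  = 1
V_7 = |V_2 - V_5|  [with V_2=4, V_5=1]  = 3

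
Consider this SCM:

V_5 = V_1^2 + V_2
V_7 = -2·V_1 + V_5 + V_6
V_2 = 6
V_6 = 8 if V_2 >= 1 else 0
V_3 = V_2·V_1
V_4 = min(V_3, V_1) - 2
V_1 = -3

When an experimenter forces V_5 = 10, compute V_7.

24

Under do(V_5=10), the mechanism V_5 = V_1^2 + V_2 is discarded; V_5 is fixed at 10.
V_6 = 8 if V_2 >= 1 else 0  [with V_2=6]  = 8
V_7 = -2·V_1 + V_5 + V_6  [with V_1=-3, V_5=10, V_6=8]  = 24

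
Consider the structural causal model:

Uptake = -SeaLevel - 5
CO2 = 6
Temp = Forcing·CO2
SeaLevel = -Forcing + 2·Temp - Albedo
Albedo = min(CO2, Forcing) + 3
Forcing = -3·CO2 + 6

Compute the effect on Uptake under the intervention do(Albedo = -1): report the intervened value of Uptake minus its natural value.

Under do(Albedo=-1), the mechanism Albedo = min(CO2, Forcing) + 3 is discarded; Albedo is fixed at -1.
Forcing = -3·CO2 + 6  [with CO2=6]  = -12
Temp = Forcing·CO2  [with Forcing=-12, CO2=6]  = -72
SeaLevel = -Forcing + 2·Temp - Albedo  [with Forcing=-12, Temp=-72, Albedo=-1]  = -131
Uptake = -SeaLevel - 5  [with SeaLevel=-131]  = 126
Without intervention: Forcing = -3·CO2 + 6  [with CO2=6]  = -12; Temp = Forcing·CO2  [with Forcing=-12, CO2=6]  = -72; Albedo = min(CO2, Forcing) + 3  [with CO2=6, Forcing=-12]  = -9; SeaLevel = -Forcing + 2·Temp - Albedo  [with Forcing=-12, Temp=-72, Albedo=-9]  = -123; Uptake = -SeaLevel - 5  [with SeaLevel=-123]  = 118.
Change = 126 − 118 = 8.

8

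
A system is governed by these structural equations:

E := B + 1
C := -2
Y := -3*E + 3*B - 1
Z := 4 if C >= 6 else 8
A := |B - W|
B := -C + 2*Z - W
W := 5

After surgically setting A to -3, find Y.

Intervening sets A = -3 and removes its equation (A := |B - W|).
No directed path runs from A to Y, so Y keeps its natural value.
Z = 4 if C >= 6 else 8  [with C=-2]  = 8
B = -C + 2*Z - W  [with C=-2, Z=8, W=5]  = 13
E = B + 1  [with B=13]  = 14
Y = -3*E + 3*B - 1  [with E=14, B=13]  = -4

-4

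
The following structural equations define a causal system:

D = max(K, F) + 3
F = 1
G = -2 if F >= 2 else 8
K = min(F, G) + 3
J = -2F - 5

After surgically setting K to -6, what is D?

4

The intervention breaks the incoming arrows to K: K = min(F, G) + 3 no longer applies, and K = -6.
D = max(K, F) + 3  [with K=-6, F=1]  = 4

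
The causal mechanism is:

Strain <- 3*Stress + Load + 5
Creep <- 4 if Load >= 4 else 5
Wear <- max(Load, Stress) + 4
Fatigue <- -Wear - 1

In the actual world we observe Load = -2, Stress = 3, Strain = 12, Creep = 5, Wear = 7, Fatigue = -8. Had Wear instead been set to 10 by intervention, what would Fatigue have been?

-11

The intervention breaks the incoming arrows to Wear: Wear <- max(Load, Stress) + 4 no longer applies, and Wear = 10.
Fatigue = -Wear - 1  [with Wear=10]  = -11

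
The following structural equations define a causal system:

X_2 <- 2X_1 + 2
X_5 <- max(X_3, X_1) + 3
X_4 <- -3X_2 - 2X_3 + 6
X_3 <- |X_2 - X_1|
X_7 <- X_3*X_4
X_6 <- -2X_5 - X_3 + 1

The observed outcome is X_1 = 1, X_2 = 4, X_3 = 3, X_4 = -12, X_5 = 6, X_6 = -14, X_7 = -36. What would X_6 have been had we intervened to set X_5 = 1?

-4

The intervention breaks the incoming arrows to X_5: X_5 <- max(X_3, X_1) + 3 no longer applies, and X_5 = 1.
X_2 = 2X_1 + 2  [with X_1=1]  = 4
X_3 = |X_2 - X_1|  [with X_2=4, X_1=1]  = 3
X_6 = -2X_5 - X_3 + 1  [with X_5=1, X_3=3]  = -4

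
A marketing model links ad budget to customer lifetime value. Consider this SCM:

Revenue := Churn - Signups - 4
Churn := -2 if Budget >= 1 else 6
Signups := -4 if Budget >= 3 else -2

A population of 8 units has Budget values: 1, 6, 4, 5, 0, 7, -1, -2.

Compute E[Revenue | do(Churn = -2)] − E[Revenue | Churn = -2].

-0.6

do(Churn=-2) breaks Churn's dependence on Budget. With Churn=-2 fixed, Revenue across the units is -4, -2, -2, -2, -4, -2, -4, -4, mean -3.
Conditioning on Churn=-2 selects the 5 unit(s) with Budget ∈ {1, 6, 4, 5, 7}. Their Revenue values: -4, -2, -2, -2, -2. Mean = -2.4.
Difference = -3 − (-2.4) = -0.6.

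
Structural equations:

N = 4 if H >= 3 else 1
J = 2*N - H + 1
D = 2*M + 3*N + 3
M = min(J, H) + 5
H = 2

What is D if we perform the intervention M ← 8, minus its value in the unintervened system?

Intervening sets M = 8 and removes its equation (M = min(J, H) + 5).
N = 4 if H >= 3 else 1  [with H=2]  = 1
D = 2*M + 3*N + 3  [with M=8, N=1]  = 22
Without intervention: N = 4 if H >= 3 else 1  [with H=2]  = 1; J = 2*N - H + 1  [with N=1, H=2]  = 1; M = min(J, H) + 5  [with J=1, H=2]  = 6; D = 2*M + 3*N + 3  [with M=6, N=1]  = 18.
Change = 22 − 18 = 4.

4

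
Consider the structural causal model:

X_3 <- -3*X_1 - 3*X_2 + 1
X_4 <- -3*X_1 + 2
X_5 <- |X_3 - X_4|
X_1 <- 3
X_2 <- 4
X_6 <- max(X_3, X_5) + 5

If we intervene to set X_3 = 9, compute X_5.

do(X_3=9) replaces the equation X_3 <- -3*X_1 - 3*X_2 + 1 with the constant X_3 = 9.
X_4 = -3*X_1 + 2  [with X_1=3]  = -7
X_5 = |X_3 - X_4|  [with X_3=9, X_4=-7]  = 16

16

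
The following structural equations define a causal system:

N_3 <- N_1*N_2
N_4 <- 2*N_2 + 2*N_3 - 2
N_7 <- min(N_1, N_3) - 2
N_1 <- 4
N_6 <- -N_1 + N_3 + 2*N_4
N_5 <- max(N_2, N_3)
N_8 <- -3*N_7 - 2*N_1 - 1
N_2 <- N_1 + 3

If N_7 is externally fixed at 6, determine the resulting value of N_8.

do(N_7=6) replaces the equation N_7 <- min(N_1, N_3) - 2 with the constant N_7 = 6.
N_8 = -3*N_7 - 2*N_1 - 1  [with N_7=6, N_1=4]  = -27

-27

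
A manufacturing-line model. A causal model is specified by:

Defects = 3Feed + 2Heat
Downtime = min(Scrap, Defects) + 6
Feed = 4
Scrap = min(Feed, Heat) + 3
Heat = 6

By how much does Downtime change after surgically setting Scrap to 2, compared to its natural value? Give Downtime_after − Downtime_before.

-5

Intervening sets Scrap = 2 and removes its equation (Scrap = min(Feed, Heat) + 3).
Defects = 3Feed + 2Heat  [with Feed=4, Heat=6]  = 24
Downtime = min(Scrap, Defects) + 6  [with Scrap=2, Defects=24]  = 8
Without intervention: Defects = 3Feed + 2Heat  [with Feed=4, Heat=6]  = 24; Scrap = min(Feed, Heat) + 3  [with Feed=4, Heat=6]  = 7; Downtime = min(Scrap, Defects) + 6  [with Scrap=7, Defects=24]  = 13.
Change = 8 − 13 = -5.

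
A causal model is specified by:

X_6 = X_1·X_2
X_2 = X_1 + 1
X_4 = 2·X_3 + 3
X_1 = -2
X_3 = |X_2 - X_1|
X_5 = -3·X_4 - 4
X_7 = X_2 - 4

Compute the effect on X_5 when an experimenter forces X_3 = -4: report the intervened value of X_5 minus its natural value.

30

do(X_3=-4) replaces the equation X_3 = |X_2 - X_1| with the constant X_3 = -4.
X_4 = 2·X_3 + 3  [with X_3=-4]  = -5
X_5 = -3·X_4 - 4  [with X_4=-5]  = 11
Without intervention: X_2 = X_1 + 1  [with X_1=-2]  = -1; X_3 = |X_2 - X_1|  [with X_2=-1, X_1=-2]  = 1; X_4 = 2·X_3 + 3  [with X_3=1]  = 5; X_5 = -3·X_4 - 4  [with X_4=5]  = -19.
Change = 11 − (-19) = 30.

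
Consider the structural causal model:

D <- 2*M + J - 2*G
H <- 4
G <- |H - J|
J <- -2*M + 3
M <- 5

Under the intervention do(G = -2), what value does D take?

Intervening sets G = -2 and removes its equation (G <- |H - J|).
J = -2*M + 3  [with M=5]  = -7
D = 2*M + J - 2*G  [with M=5, J=-7, G=-2]  = 7

7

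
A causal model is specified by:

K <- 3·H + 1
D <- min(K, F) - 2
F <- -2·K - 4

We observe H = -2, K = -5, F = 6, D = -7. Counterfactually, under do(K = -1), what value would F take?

The intervention breaks the incoming arrows to K: K <- 3·H + 1 no longer applies, and K = -1.
F = -2·K - 4  [with K=-1]  = -2

-2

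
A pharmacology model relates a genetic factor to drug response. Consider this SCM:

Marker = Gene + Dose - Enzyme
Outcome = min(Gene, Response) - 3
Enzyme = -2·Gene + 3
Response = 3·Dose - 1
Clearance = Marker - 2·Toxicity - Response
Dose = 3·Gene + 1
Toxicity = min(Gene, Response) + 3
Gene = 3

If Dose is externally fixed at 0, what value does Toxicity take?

2

Under do(Dose=0), the mechanism Dose = 3·Gene + 1 is discarded; Dose is fixed at 0.
Response = 3·Dose - 1  [with Dose=0]  = -1
Toxicity = min(Gene, Response) + 3  [with Gene=3, Response=-1]  = 2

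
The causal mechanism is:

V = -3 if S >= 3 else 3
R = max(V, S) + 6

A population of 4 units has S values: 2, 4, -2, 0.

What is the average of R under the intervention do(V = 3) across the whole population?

Under do(V=3), V's equation is replaced by V=3 for every unit. Per-unit R: 9, 10, 9, 9. Mean = 9.25.

9.25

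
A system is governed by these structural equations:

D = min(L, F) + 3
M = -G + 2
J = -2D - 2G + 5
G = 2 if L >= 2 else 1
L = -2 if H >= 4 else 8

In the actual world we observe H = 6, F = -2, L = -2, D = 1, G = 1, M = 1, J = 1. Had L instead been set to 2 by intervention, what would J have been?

-1

The intervention breaks the incoming arrows to L: L = -2 if H >= 4 else 8 no longer applies, and L = 2.
D = min(L, F) + 3  [with L=2, F=-2]  = 1
G = 2 if L >= 2 else 1  [with L=2]  = 2
J = -2D - 2G + 5  [with D=1, G=2]  = -1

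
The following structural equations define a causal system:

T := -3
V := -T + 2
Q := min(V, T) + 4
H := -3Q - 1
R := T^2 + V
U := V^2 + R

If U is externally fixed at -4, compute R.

do(U=-4) replaces the equation U := V^2 + R with the constant U = -4.
Since R is not a descendant of the intervened variable, it is unaffected.
V = -T + 2  [with T=-3]  = 5
R = T^2 + V  [with T=-3, V=5]  = 14

14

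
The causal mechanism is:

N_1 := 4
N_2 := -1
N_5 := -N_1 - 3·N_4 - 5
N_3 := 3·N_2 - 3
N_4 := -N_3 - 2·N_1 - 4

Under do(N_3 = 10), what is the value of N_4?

The intervention breaks the incoming arrows to N_3: N_3 := 3·N_2 - 3 no longer applies, and N_3 = 10.
N_4 = -N_3 - 2·N_1 - 4  [with N_3=10, N_1=4]  = -22

-22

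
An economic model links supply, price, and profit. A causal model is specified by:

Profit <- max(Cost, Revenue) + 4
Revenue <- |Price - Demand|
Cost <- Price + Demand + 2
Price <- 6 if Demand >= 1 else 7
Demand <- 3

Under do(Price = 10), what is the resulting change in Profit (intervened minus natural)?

4

do(Price=10) replaces the equation Price <- 6 if Demand >= 1 else 7 with the constant Price = 10.
Cost = Price + Demand + 2  [with Price=10, Demand=3]  = 15
Revenue = |Price - Demand|  [with Price=10, Demand=3]  = 7
Profit = max(Cost, Revenue) + 4  [with Cost=15, Revenue=7]  = 19
Without intervention: Price = 6 if Demand >= 1 else 7  [with Demand=3]  = 6; Cost = Price + Demand + 2  [with Price=6, Demand=3]  = 11; Revenue = |Price - Demand|  [with Price=6, Demand=3]  = 3; Profit = max(Cost, Revenue) + 4  [with Cost=11, Revenue=3]  = 15.
Change = 19 − 15 = 4.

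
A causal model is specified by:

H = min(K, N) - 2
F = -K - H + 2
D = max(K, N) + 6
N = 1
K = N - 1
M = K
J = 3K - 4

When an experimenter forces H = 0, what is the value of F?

2

Intervening sets H = 0 and removes its equation (H = min(K, N) - 2).
K = N - 1  [with N=1]  = 0
F = -K - H + 2  [with K=0, H=0]  = 2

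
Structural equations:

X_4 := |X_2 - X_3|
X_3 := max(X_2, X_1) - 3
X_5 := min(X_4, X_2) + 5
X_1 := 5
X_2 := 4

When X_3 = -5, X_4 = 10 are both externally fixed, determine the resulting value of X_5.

9

Setting X_3 = -5, X_4 = 10 by intervention discards those variables' equations.
X_5 = min(X_4, X_2) + 5  [with X_4=10, X_2=4]  = 9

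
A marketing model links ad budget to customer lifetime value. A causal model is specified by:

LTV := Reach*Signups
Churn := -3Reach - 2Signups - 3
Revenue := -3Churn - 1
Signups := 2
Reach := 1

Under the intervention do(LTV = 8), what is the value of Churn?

-10

do(LTV=8) replaces the equation LTV := Reach*Signups with the constant LTV = 8.
Churn is not downstream of the intervention, so its value is determined by the original equations.
Churn = -3Reach - 2Signups - 3  [with Reach=1, Signups=2]  = -10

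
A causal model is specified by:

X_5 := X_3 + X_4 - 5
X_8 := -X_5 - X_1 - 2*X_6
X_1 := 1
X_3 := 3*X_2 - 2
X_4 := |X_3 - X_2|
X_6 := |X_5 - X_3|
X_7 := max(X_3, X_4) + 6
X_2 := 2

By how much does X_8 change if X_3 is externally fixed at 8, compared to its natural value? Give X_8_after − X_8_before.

-4

The intervention breaks the incoming arrows to X_3: X_3 := 3*X_2 - 2 no longer applies, and X_3 = 8.
X_4 = |X_3 - X_2|  [with X_3=8, X_2=2]  = 6
X_5 = X_3 + X_4 - 5  [with X_3=8, X_4=6]  = 9
X_6 = |X_5 - X_3|  [with X_5=9, X_3=8]  = 1
X_8 = -X_5 - X_1 - 2*X_6  [with X_5=9, X_1=1, X_6=1]  = -12
Without intervention: X_3 = 3*X_2 - 2  [with X_2=2]  = 4; X_4 = |X_3 - X_2|  [with X_3=4, X_2=2]  = 2; X_5 = X_3 + X_4 - 5  [with X_3=4, X_4=2]  = 1; X_6 = |X_5 - X_3|  [with X_5=1, X_3=4]  = 3; X_8 = -X_5 - X_1 - 2*X_6  [with X_5=1, X_1=1, X_6=3]  = -8.
Change = -12 − (-8) = -4.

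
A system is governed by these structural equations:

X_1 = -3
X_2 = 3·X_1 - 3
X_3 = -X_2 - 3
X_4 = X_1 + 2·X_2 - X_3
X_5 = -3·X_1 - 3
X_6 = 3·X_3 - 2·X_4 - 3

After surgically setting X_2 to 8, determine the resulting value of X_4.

Under do(X_2=8), the mechanism X_2 = 3·X_1 - 3 is discarded; X_2 is fixed at 8.
X_3 = -X_2 - 3  [with X_2=8]  = -11
X_4 = X_1 + 2·X_2 - X_3  [with X_1=-3, X_2=8, X_3=-11]  = 24

24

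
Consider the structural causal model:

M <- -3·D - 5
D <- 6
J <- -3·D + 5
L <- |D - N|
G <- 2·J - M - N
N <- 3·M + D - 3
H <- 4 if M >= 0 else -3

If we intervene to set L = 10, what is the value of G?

Intervening sets L = 10 and removes its equation (L <- |D - N|).
No directed path runs from L to G, so G keeps its natural value.
J = -3·D + 5  [with D=6]  = -13
M = -3·D - 5  [with D=6]  = -23
N = 3·M + D - 3  [with M=-23, D=6]  = -66
G = 2·J - M - N  [with J=-13, M=-23, N=-66]  = 63

63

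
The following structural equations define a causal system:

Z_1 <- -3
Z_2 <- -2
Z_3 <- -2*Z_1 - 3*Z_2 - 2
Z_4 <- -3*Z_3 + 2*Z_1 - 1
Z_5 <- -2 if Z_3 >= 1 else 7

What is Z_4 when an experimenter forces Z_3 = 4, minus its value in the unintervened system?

The intervention breaks the incoming arrows to Z_3: Z_3 <- -2*Z_1 - 3*Z_2 - 2 no longer applies, and Z_3 = 4.
Z_4 = -3*Z_3 + 2*Z_1 - 1  [with Z_3=4, Z_1=-3]  = -19
Without intervention: Z_3 = -2*Z_1 - 3*Z_2 - 2  [with Z_1=-3, Z_2=-2]  = 10; Z_4 = -3*Z_3 + 2*Z_1 - 1  [with Z_3=10, Z_1=-3]  = -37.
Change = -19 − (-37) = 18.

18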